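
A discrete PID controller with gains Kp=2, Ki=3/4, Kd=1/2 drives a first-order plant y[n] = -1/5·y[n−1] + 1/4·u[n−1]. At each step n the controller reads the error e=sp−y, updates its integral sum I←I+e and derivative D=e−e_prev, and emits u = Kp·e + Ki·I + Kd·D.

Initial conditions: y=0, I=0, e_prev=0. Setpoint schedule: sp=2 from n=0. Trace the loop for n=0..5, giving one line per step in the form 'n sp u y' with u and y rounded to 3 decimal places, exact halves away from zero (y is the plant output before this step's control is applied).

(exact arithmetic carried between steps; '≈' marks a value shown rounded to 6 d.p. or computed from one; I and e_prev carry over from the previous line; the table rounds u and y to 3 d.p., halves away from zero)
n=0: y=0, sp=2, e=sp−y=2; I=2, D=e−e_prev=2; u=2·2+3/4·2+1/2·2=6.5; next y=-1/5·0+1/4·6.5=1.625
n=1: y=1.625, sp=2, e=sp−y=0.375; I=2.375, D=e−e_prev=-1.625; u=2·0.375+3/4·2.375+1/2·(-1.625)=1.71875; next y=-1/5·1.625+1/4·1.71875≈0.104688
n=2: y≈0.104688, sp=2, e=sp−y≈1.895313; I≈4.270313, D=e−e_prev≈1.520313; u=2·1.895313+3/4·4.270313+1/2·1.520313≈7.753516; next y=-1/5·0.104688+1/4·7.753516≈1.917441
n=3: y≈1.917441, sp=2, e=sp−y≈0.082559; I≈4.352871, D=e−e_prev≈-1.812754; u=2·0.082559+3/4·4.352871+1/2·(-1.812754)≈2.523394; next y=-1/5·1.917441+1/4·2.523394≈0.247360
n=4: y≈0.247360, sp=2, e=sp−y≈1.752640; I≈6.105511, D=e−e_prev≈1.670081; u=2·1.752640+3/4·6.105511+1/2·1.670081≈8.919454; next y=-1/5·0.247360+1/4·8.919454≈2.180391
n=5: y≈2.180391, sp=2, e=sp−y≈-0.180391; I≈5.925120, D=e−e_prev≈-1.933031; u=2·(-0.180391)+3/4·5.925120+1/2·(-1.933031)≈3.116541; next y=-1/5·2.180391+1/4·3.116541≈0.343057

0 2 6.500 0.000
1 2 1.719 1.625
2 2 7.754 0.105
3 2 2.523 1.917
4 2 8.919 0.247
5 2 3.117 2.180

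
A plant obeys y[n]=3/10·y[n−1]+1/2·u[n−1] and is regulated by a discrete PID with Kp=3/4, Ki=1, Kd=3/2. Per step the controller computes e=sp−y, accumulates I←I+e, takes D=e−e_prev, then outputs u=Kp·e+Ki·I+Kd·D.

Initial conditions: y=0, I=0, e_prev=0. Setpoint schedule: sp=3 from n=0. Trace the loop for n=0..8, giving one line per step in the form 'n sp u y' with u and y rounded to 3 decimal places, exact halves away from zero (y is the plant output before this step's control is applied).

(exact arithmetic carried between steps; '≈' marks a value shown rounded to 6 d.p. or computed from one; I and e_prev carry over from the previous line; the table rounds u and y to 3 d.p., halves away from zero)
n=0: y=0, sp=3, e=sp−y=3; I=3, D=e−e_prev=3; u=3/4·3+1·3+3/2·3=9.75; next y=3/10·0+1/2·9.75=4.875
n=1: y=4.875, sp=3, e=sp−y=-1.875; I=1.125, D=e−e_prev=-4.875; u=3/4·(-1.875)+1·1.125+3/2·(-4.875)=-7.59375; next y=3/10·4.875+1/2·(-7.59375)=-2.334375
n=2: y=-2.334375, sp=3, e=sp−y=5.334375; I=6.459375, D=e−e_prev=7.209375; u=3/4·5.334375+1·6.459375+3/2·7.209375≈21.274219; next y=3/10·(-2.334375)+1/2·21.274219≈9.936797
n=3: y≈9.936797, sp=3, e=sp−y≈-6.936797; I≈-0.477422, D=e−e_prev≈-12.271172; u=3/4·(-6.936797)+1·(-0.477422)+3/2·(-12.271172)≈-24.086777; next y=3/10·9.936797+1/2·(-24.086777)≈-9.062350
n=4: y≈-9.062350, sp=3, e=sp−y≈12.062350; I≈11.584928, D=e−e_prev≈18.999146; u=3/4·12.062350+1·11.584928+3/2·18.999146≈49.130410; next y=3/10·(-9.062350)+1/2·49.130410≈21.846500
n=5: y≈21.846500, sp=3, e=sp−y≈-18.846500; I≈-7.261572, D=e−e_prev≈-30.908850; u=3/4·(-18.846500)+1·(-7.261572)+3/2·(-30.908850)≈-67.759722; next y=3/10·21.846500+1/2·(-67.759722)≈-27.325911
n=6: y≈-27.325911, sp=3, e=sp−y≈30.325911; I≈23.064339, D=e−e_prev≈49.172411; u=3/4·30.325911+1·23.064339+3/2·49.172411≈119.567388; next y=3/10·(-27.325911)+1/2·119.567388≈51.585921
n=7: y≈51.585921, sp=3, e=sp−y≈-48.585921; I≈-25.521582, D=e−e_prev≈-78.911831; u=3/4·(-48.585921)+1·(-25.521582)+3/2·(-78.911831)≈-180.328770; next y=3/10·51.585921+1/2·(-180.328770)≈-74.688609
n=8: y≈-74.688609, sp=3, e=sp−y≈77.688609; I≈52.167027, D=e−e_prev≈126.274529; u=3/4·77.688609+1·52.167027+3/2·126.274529≈299.845277; next y=3/10·(-74.688609)+1/2·299.845277≈127.516056

0 3 9.750 0.000
1 3 -7.594 4.875
2 3 21.274 -2.334
3 3 -24.087 9.937
4 3 49.130 -9.062
5 3 -67.760 21.846
6 3 119.567 -27.326
7 3 -180.329 51.586
8 3 299.845 -74.689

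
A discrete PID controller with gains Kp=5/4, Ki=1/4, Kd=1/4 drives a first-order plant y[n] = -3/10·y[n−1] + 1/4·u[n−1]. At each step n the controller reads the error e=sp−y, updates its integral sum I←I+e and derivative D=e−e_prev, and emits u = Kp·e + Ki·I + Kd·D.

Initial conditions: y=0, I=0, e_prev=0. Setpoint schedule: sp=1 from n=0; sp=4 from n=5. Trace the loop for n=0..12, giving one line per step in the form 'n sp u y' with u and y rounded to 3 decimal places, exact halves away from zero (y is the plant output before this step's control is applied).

(exact arithmetic carried between steps; '≈' marks a value shown rounded to 6 d.p. or computed from one; I and e_prev carry over from the previous line; the table rounds u and y to 3 d.p., halves away from zero)
n=0: y=0, sp=1, e=sp−y=1; I=1, D=e−e_prev=1; u=5/4·1+1/4·1+1/4·1=1.75; next y=-3/10·0+1/4·1.75=0.4375
n=1: y=0.4375, sp=1, e=sp−y=0.5625; I=1.5625, D=e−e_prev=-0.4375; u=5/4·0.5625+1/4·1.5625+1/4·(-0.4375)=0.984375; next y=-3/10·0.4375+1/4·0.984375≈0.114844
n=2: y≈0.114844, sp=1, e=sp−y≈0.885156; I≈2.447656, D=e−e_prev≈0.322656; u=5/4·0.885156+1/4·2.447656+1/4·0.322656≈1.799023; next y=-3/10·0.114844+1/4·1.799023≈0.415303
n=3: y≈0.415303, sp=1, e=sp−y≈0.584697; I≈3.032354, D=e−e_prev≈-0.300459; u=5/4·0.584697+1/4·3.032354+1/4·(-0.300459)≈1.413845; next y=-3/10·0.415303+1/4·1.413845≈0.228870
n=4: y≈0.228870, sp=1, e=sp−y≈0.771130; I≈3.803483, D=e−e_prev≈0.186432; u=5/4·0.771130+1/4·3.803483+1/4·0.186432≈1.961391; next y=-3/10·0.228870+1/4·1.961391≈0.421687
n=5: y≈0.421687, sp=4, e=sp−y≈3.578313; I≈7.381796, D=e−e_prev≈2.807184; u=5/4·3.578313+1/4·7.381796+1/4·2.807184≈7.020137; next y=-3/10·0.421687+1/4·7.020137≈1.628528
n=6: y≈1.628528, sp=4, e=sp−y≈2.371472; I≈9.753268, D=e−e_prev≈-1.206842; u=5/4·2.371472+1/4·9.753268+1/4·(-1.206842)≈5.100946; next y=-3/10·1.628528+1/4·5.100946≈0.786678
n=7: y≈0.786678, sp=4, e=sp−y≈3.213322; I≈12.966590, D=e−e_prev≈0.841850; u=5/4·3.213322+1/4·12.966590+1/4·0.841850≈7.468762; next y=-3/10·0.786678+1/4·7.468762≈1.631187
n=8: y≈1.631187, sp=4, e=sp−y≈2.368813; I≈15.335403, D=e−e_prev≈-0.844509; u=5/4·2.368813+1/4·15.335403+1/4·(-0.844509)≈6.583739; next y=-3/10·1.631187+1/4·6.583739≈1.156579
n=9: y≈1.156579, sp=4, e=sp−y≈2.843421; I≈18.178824, D=e−e_prev≈0.474608; u=5/4·2.843421+1/4·18.178824+1/4·0.474608≈8.217635; next y=-3/10·1.156579+1/4·8.217635≈1.707435
n=10: y≈1.707435, sp=4, e=sp−y≈2.292565; I≈20.471389, D=e−e_prev≈-0.550856; u=5/4·2.292565+1/4·20.471389+1/4·(-0.550856)≈7.845839; next y=-3/10·1.707435+1/4·7.845839≈1.449229
n=11: y≈1.449229, sp=4, e=sp−y≈2.550771; I≈23.022160, D=e−e_prev≈0.258206; u=5/4·2.550771+1/4·23.022160+1/4·0.258206≈9.008555; next y=-3/10·1.449229+1/4·9.008555≈1.817370
n=12: y≈1.817370, sp=4, e=sp−y≈2.182630; I≈25.204790, D=e−e_prev≈-0.368141; u=5/4·2.182630+1/4·25.204790+1/4·(-0.368141)≈8.937450; next y=-3/10·1.817370+1/4·8.937450≈1.689152

0 1 1.750 0.000
1 1 0.984 0.438
2 1 1.799 0.115
3 1 1.414 0.415
4 1 1.961 0.229
5 4 7.020 0.422
6 4 5.101 1.629
7 4 7.469 0.787
8 4 6.584 1.631
9 4 8.218 1.157
10 4 7.846 1.707
11 4 9.009 1.449
12 4 8.937 1.817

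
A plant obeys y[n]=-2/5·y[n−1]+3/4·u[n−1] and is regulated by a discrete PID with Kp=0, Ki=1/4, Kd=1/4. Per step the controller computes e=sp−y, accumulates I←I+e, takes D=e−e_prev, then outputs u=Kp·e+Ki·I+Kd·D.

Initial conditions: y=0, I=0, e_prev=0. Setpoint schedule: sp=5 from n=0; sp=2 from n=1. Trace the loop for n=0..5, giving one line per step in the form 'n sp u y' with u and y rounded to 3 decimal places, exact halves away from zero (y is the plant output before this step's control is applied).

(exact arithmetic carried between steps; '≈' marks a value shown rounded to 6 d.p. or computed from one; I and e_prev carry over from the previous line; the table rounds u and y to 3 d.p., halves away from zero)
n=0: y=0, sp=5, e=sp−y=5; I=5, D=e−e_prev=5; u=0·5+1/4·5+1/4·5=2.5; next y=-2/5·0+3/4·2.5=1.875
n=1: y=1.875, sp=2, e=sp−y=0.125; I=5.125, D=e−e_prev=-4.875; u=0·0.125+1/4·5.125+1/4·(-4.875)=0.0625; next y=-2/5·1.875+3/4·0.0625=-0.703125
n=2: y=-0.703125, sp=2, e=sp−y=2.703125; I=7.828125, D=e−e_prev=2.578125; u=0·2.703125+1/4·7.828125+1/4·2.578125≈2.601563; next y=-2/5·(-0.703125)+3/4·2.601563≈2.232422
n=3: y≈2.232422, sp=2, e=sp−y≈-0.232422; I≈7.595703, D=e−e_prev≈-2.935547; u=0·(-0.232422)+1/4·7.595703+1/4·(-2.935547)≈1.165039; next y=-2/5·2.232422+3/4·1.165039≈-0.019189
n=4: y≈-0.019189, sp=2, e=sp−y≈2.019189; I≈9.614893, D=e−e_prev≈2.251611; u=0·2.019189+1/4·9.614893+1/4·2.251611≈2.966626; next y=-2/5·(-0.019189)+3/4·2.966626≈2.232645
n=5: y≈2.232645, sp=2, e=sp−y≈-0.232645; I≈9.382247, D=e−e_prev≈-2.251835; u=0·(-0.232645)+1/4·9.382247+1/4·(-2.251835)≈1.782603; next y=-2/5·2.232645+3/4·1.782603≈0.443894

0 5 2.500 0.000
1 2 0.063 1.875
2 2 2.602 -0.703
3 2 1.165 2.232
4 2 2.967 -0.019
5 2 1.783 2.233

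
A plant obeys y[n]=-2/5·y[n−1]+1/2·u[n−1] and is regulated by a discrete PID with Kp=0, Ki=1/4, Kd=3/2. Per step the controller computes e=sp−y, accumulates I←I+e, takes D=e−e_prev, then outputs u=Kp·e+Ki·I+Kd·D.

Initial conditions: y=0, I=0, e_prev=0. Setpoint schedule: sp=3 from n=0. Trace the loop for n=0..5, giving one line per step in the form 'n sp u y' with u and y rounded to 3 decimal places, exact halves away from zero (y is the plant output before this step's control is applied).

(exact arithmetic carried between steps; '≈' marks a value shown rounded to 6 d.p. or computed from one; I and e_prev carry over from the previous line; the table rounds u and y to 3 d.p., halves away from zero)
n=0: y=0, sp=3, e=sp−y=3; I=3, D=e−e_prev=3; u=0·3+1/4·3+3/2·3=5.25; next y=-2/5·0+1/2·5.25=2.625
n=1: y=2.625, sp=3, e=sp−y=0.375; I=3.375, D=e−e_prev=-2.625; u=0·0.375+1/4·3.375+3/2·(-2.625)=-3.09375; next y=-2/5·2.625+1/2·(-3.09375)=-2.596875
n=2: y=-2.596875, sp=3, e=sp−y=5.596875; I=8.971875, D=e−e_prev=5.221875; u=0·5.596875+1/4·8.971875+3/2·5.221875≈10.075781; next y=-2/5·(-2.596875)+1/2·10.075781≈6.076641
n=3: y≈6.076641, sp=3, e=sp−y≈-3.076641; I≈5.895234, D=e−e_prev≈-8.673516; u=0·(-3.076641)+1/4·5.895234+3/2·(-8.673516)≈-11.536465; next y=-2/5·6.076641+1/2·(-11.536465)≈-8.198889
n=4: y≈-8.198889, sp=3, e=sp−y≈11.198889; I≈17.094123, D=e−e_prev≈14.275529; u=0·11.198889+1/4·17.094123+3/2·14.275529≈25.686825; next y=-2/5·(-8.198889)+1/2·25.686825≈16.122968
n=5: y≈16.122968, sp=3, e=sp−y≈-13.122968; I≈3.971155, D=e−e_prev≈-24.321856; u=0·(-13.122968)+1/4·3.971155+3/2·(-24.321856)≈-35.489996; next y=-2/5·16.122968+1/2·(-35.489996)≈-24.194185

0 3 5.250 0.000
1 3 -3.094 2.625
2 3 10.076 -2.597
3 3 -11.536 6.077
4 3 25.687 -8.199
5 3 -35.490 16.123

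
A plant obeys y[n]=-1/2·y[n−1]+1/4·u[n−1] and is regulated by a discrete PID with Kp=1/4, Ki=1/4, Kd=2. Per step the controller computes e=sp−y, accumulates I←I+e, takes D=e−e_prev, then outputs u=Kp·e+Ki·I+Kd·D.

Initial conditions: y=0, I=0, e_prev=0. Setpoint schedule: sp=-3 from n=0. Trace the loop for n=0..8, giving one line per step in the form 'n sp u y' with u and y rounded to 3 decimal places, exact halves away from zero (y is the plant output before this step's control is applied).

(exact arithmetic carried between steps; '≈' marks a value shown rounded to 6 d.p. or computed from one; I and e_prev carry over from the previous line; the table rounds u and y to 3 d.p., halves away from zero)
n=0: y=0, sp=-3, e=sp−y=-3; I=-3, D=e−e_prev=-3; u=1/4·(-3)+1/4·(-3)+2·(-3)=-7.5; next y=-1/2·0+1/4·(-7.5)=-1.875
n=1: y=-1.875, sp=-3, e=sp−y=-1.125; I=-4.125, D=e−e_prev=1.875; u=1/4·(-1.125)+1/4·(-4.125)+2·1.875=2.4375; next y=-1/2·(-1.875)+1/4·2.4375=1.546875
n=2: y=1.546875, sp=-3, e=sp−y=-4.546875; I=-8.671875, D=e−e_prev=-3.421875; u=1/4·(-4.546875)+1/4·(-8.671875)+2·(-3.421875)≈-10.148438; next y=-1/2·1.546875+1/4·(-10.148438)≈-3.310547
n=3: y≈-3.310547, sp=-3, e=sp−y≈0.310547; I≈-8.361328, D=e−e_prev≈4.857422; u=1/4·0.310547+1/4·(-8.361328)+2·4.857422≈7.702148; next y=-1/2·(-3.310547)+1/4·7.702148≈3.580811
n=4: y≈3.580811, sp=-3, e=sp−y≈-6.580811; I≈-14.942139, D=e−e_prev≈-6.891357; u=1/4·(-6.580811)+1/4·(-14.942139)+2·(-6.891357)≈-19.163452; next y=-1/2·3.580811+1/4·(-19.163452)≈-6.581268
n=5: y≈-6.581268, sp=-3, e=sp−y≈3.581268; I≈-11.360870, D=e−e_prev≈10.162079; u=1/4·3.581268+1/4·(-11.360870)+2·10.162079≈18.379257; next y=-1/2·(-6.581268)+1/4·18.379257≈7.885448
n=6: y≈7.885448, sp=-3, e=sp−y≈-10.885448; I≈-22.246319, D=e−e_prev≈-14.466717; u=1/4·(-10.885448)+1/4·(-22.246319)+2·(-14.466717)≈-37.216375; next y=-1/2·7.885448+1/4·(-37.216375)≈-13.246818
n=7: y≈-13.246818, sp=-3, e=sp−y≈10.246818; I≈-11.999501, D=e−e_prev≈21.132267; u=1/4·10.246818+1/4·(-11.999501)+2·21.132267≈41.826362; next y=-1/2·(-13.246818)+1/4·41.826362≈17.080000
n=8: y≈17.080000, sp=-3, e=sp−y≈-20.080000; I≈-32.079500, D=e−e_prev≈-30.326818; u=1/4·(-20.080000)+1/4·(-32.079500)+2·(-30.326818)≈-73.693510; next y=-1/2·17.080000+1/4·(-73.693510)≈-26.963377

0 -3 -7.500 0.000
1 -3 2.438 -1.875
2 -3 -10.148 1.547
3 -3 7.702 -3.311
4 -3 -19.163 3.581
5 -3 18.379 -6.581
6 -3 -37.216 7.885
7 -3 41.826 -13.247
8 -3 -73.694 17.080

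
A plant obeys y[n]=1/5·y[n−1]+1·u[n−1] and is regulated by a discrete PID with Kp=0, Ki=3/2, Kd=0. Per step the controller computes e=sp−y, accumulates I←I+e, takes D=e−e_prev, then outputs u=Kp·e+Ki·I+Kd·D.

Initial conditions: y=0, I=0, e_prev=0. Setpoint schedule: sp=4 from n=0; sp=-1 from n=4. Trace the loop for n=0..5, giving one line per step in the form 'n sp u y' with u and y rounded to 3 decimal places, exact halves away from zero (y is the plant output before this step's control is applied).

(exact arithmetic carried between steps; '≈' marks a value shown rounded to 6 d.p. or computed from one; I and e_prev carry over from the previous line; the table rounds u and y to 3 d.p., halves away from zero)
n=0: y=0, sp=4, e=sp−y=4; I=4, D=e−e_prev=4; u=0·4+3/2·4+0·4=6; next y=1/5·0+1·6=6
n=1: y=6, sp=4, e=sp−y=-2; I=2, D=e−e_prev=-6; u=0·(-2)+3/2·2+0·(-6)=3; next y=1/5·6+1·3=4.2
n=2: y=4.2, sp=4, e=sp−y=-0.2; I=1.8, D=e−e_prev=1.8; u=0·(-0.2)+3/2·1.8+0·1.8=2.7; next y=1/5·4.2+1·2.7=3.54
n=3: y=3.54, sp=4, e=sp−y=0.46; I=2.26, D=e−e_prev=0.66; u=0·0.46+3/2·2.26+0·0.66=3.39; next y=1/5·3.54+1·3.39=4.098
n=4: y=4.098, sp=-1, e=sp−y=-5.098; I=-2.838, D=e−e_prev=-5.558; u=0·(-5.098)+3/2·(-2.838)+0·(-5.558)=-4.257; next y=1/5·4.098+1·(-4.257)=-3.4374
n=5: y=-3.4374, sp=-1, e=sp−y=2.4374; I=-0.4006, D=e−e_prev=7.5354; u=0·2.4374+3/2·(-0.4006)+0·7.5354=-0.6009; next y=1/5·(-3.4374)+1·(-0.6009)=-1.28838

0 4 6.000 0.000
1 4 3.000 6.000
2 4 2.700 4.200
3 4 3.390 3.540
4 -1 -4.257 4.098
5 -1 -0.601 -3.437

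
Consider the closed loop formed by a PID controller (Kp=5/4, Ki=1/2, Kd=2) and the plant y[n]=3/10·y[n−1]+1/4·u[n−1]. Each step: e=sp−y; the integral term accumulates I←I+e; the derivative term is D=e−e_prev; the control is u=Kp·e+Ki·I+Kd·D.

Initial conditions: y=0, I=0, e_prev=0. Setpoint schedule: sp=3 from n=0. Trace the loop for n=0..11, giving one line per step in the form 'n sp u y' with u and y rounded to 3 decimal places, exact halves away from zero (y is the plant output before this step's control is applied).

(exact arithmetic carried between steps; '≈' marks a value shown rounded to 6 d.p. or computed from one; I and e_prev carry over from the previous line; the table rounds u and y to 3 d.p., halves away from zero)
n=0: y=0, sp=3, e=sp−y=3; I=3, D=e−e_prev=3; u=5/4·3+1/2·3+2·3=11.25; next y=3/10·0+1/4·11.25=2.8125
n=1: y=2.8125, sp=3, e=sp−y=0.1875; I=3.1875, D=e−e_prev=-2.8125; u=5/4·0.1875+1/2·3.1875+2·(-2.8125)=-3.796875; next y=3/10·2.8125+1/4·(-3.796875)≈-0.105469
n=2: y≈-0.105469, sp=3, e=sp−y≈3.105469; I≈6.292969, D=e−e_prev≈2.917969; u=5/4·3.105469+1/2·6.292969+2·2.917969≈12.864258; next y=3/10·(-0.105469)+1/4·12.864258≈3.184424
n=3: y≈3.184424, sp=3, e=sp−y≈-0.184424; I≈6.108545, D=e−e_prev≈-3.289893; u=5/4·(-0.184424)+1/2·6.108545+2·(-3.289893)≈-3.756042; next y=3/10·3.184424+1/4·(-3.756042)≈0.016317
n=4: y≈0.016317, sp=3, e=sp−y≈2.983683; I≈9.092228, D=e−e_prev≈3.168107; u=5/4·2.983683+1/2·9.092228+2·3.168107≈14.611933; next y=3/10·0.016317+1/4·14.611933≈3.657878
n=5: y≈3.657878, sp=3, e=sp−y≈-0.657878; I≈8.434350, D=e−e_prev≈-3.641562; u=5/4·(-0.657878)+1/2·8.434350+2·(-3.641562)≈-3.888296; next y=3/10·3.657878+1/4·(-3.888296)≈0.125289
n=6: y≈0.125289, sp=3, e=sp−y≈2.874711; I≈11.309061, D=e−e_prev≈3.532589; u=5/4·2.874711+1/2·11.309061+2·3.532589≈16.313096; next y=3/10·0.125289+1/4·16.313096≈4.115861
n=7: y≈4.115861, sp=3, e=sp−y≈-1.115861; I≈10.193200, D=e−e_prev≈-3.990571; u=5/4·(-1.115861)+1/2·10.193200+2·(-3.990571)≈-4.279369; next y=3/10·4.115861+1/4·(-4.279369)≈0.164916
n=8: y≈0.164916, sp=3, e=sp−y≈2.835084; I≈13.028284, D=e−e_prev≈3.950945; u=5/4·2.835084+1/2·13.028284+2·3.950945≈17.959887; next y=3/10·0.164916+1/4·17.959887≈4.539446
n=9: y≈4.539446, sp=3, e=sp−y≈-1.539446; I≈11.488837, D=e−e_prev≈-4.374530; u=5/4·(-1.539446)+1/2·11.488837+2·(-4.374530)≈-4.928950; next y=3/10·4.539446+1/4·(-4.928950)≈0.129596
n=10: y≈0.129596, sp=3, e=sp−y≈2.870404; I≈14.359241, D=e−e_prev≈4.409850; u=5/4·2.870404+1/2·14.359241+2·4.409850≈19.587325; next y=3/10·0.129596+1/4·19.587325≈4.935710
n=11: y≈4.935710, sp=3, e=sp−y≈-1.935710; I≈12.423531, D=e−e_prev≈-4.806114; u=5/4·(-1.935710)+1/2·12.423531+2·(-4.806114)≈-5.820100; next y=3/10·4.935710+1/4·(-5.820100)≈0.025688

0 3 11.250 0.000
1 3 -3.797 2.813
2 3 12.864 -0.105
3 3 -3.756 3.184
4 3 14.612 0.016
5 3 -3.888 3.658
6 3 16.313 0.125
7 3 -4.279 4.116
8 3 17.960 0.165
9 3 -4.929 4.539
10 3 19.587 0.130
11 3 -5.820 4.936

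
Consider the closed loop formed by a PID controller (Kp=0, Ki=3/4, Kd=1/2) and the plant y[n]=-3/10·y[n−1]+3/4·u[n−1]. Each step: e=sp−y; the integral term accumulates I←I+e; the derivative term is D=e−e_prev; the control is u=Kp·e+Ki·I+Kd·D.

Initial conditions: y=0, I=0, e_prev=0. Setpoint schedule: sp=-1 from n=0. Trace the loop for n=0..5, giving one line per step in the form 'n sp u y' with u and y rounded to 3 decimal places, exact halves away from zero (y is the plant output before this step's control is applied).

(exact arithmetic carried between steps; '≈' marks a value shown rounded to 6 d.p. or computed from one; I and e_prev carry over from the previous line; the table rounds u and y to 3 d.p., halves away from zero)
n=0: y=0, sp=-1, e=sp−y=-1; I=-1, D=e−e_prev=-1; u=0·(-1)+3/4·(-1)+1/2·(-1)=-1.25; next y=-3/10·0+3/4·(-1.25)=-0.9375
n=1: y=-0.9375, sp=-1, e=sp−y=-0.0625; I=-1.0625, D=e−e_prev=0.9375; u=0·(-0.0625)+3/4·(-1.0625)+1/2·0.9375=-0.328125; next y=-3/10·(-0.9375)+3/4·(-0.328125)≈0.035156
n=2: y≈0.035156, sp=-1, e=sp−y≈-1.035156; I≈-2.097656, D=e−e_prev≈-0.972656; u=0·(-1.035156)+3/4·(-2.097656)+1/2·(-0.972656)≈-2.059570; next y=-3/10·0.035156+3/4·(-2.059570)≈-1.555225
n=3: y≈-1.555225, sp=-1, e=sp−y≈0.555225; I≈-1.542432, D=e−e_prev≈1.590381; u=0·0.555225+3/4·(-1.542432)+1/2·1.590381≈-0.361633; next y=-3/10·(-1.555225)+3/4·(-0.361633)≈0.195342
n=4: y≈0.195342, sp=-1, e=sp−y≈-1.195342; I≈-2.737774, D=e−e_prev≈-1.750567; u=0·(-1.195342)+3/4·(-2.737774)+1/2·(-1.750567)≈-2.928614; next y=-3/10·0.195342+3/4·(-2.928614)≈-2.255063
n=5: y≈-2.255063, sp=-1, e=sp−y≈1.255063; I≈-1.482711, D=e−e_prev≈2.450406; u=0·1.255063+3/4·(-1.482711)+1/2·2.450406≈0.113170; next y=-3/10·(-2.255063)+3/4·0.113170≈0.761396

0 -1 -1.250 0.000
1 -1 -0.328 -0.938
2 -1 -2.060 0.035
3 -1 -0.362 -1.555
4 -1 -2.929 0.195
5 -1 0.113 -2.255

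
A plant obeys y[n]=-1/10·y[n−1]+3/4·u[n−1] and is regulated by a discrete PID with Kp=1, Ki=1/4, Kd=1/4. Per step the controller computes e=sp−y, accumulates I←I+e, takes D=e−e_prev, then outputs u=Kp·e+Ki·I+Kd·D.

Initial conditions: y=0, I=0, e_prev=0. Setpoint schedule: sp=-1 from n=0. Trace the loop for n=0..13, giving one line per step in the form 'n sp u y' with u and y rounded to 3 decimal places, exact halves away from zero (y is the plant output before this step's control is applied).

0 -1 -1.500 0.000
1 -1 0.188 -1.125
2 -1 -2.130 0.253
3 -1 0.715 -1.623
4 -1 -3.080 0.699
5 -1 1.693 -2.380
6 -1 -4.563 1.508
7 -1 3.403 -3.573
8 -1 -6.948 2.910
9 -1 6.313 -5.502
10 -1 -10.845 5.285
11 -1 11.201 -8.662
12 -1 -17.264 9.267
13 -1 19.364 -13.875

(exact arithmetic carried between steps; '≈' marks a value shown rounded to 6 d.p. or computed from one; I and e_prev carry over from the previous line; the table rounds u and y to 3 d.p., halves away from zero)
n=0: y=0, sp=-1, e=sp−y=-1; I=-1, D=e−e_prev=-1; u=1·(-1)+1/4·(-1)+1/4·(-1)=-1.5; next y=-1/10·0+3/4·(-1.5)=-1.125
n=1: y=-1.125, sp=-1, e=sp−y=0.125; I=-0.875, D=e−e_prev=1.125; u=1·0.125+1/4·(-0.875)+1/4·1.125=0.1875; next y=-1/10·(-1.125)+3/4·0.1875=0.253125
n=2: y=0.253125, sp=-1, e=sp−y=-1.253125; I=-2.128125, D=e−e_prev=-1.378125; u=1·(-1.253125)+1/4·(-2.128125)+1/4·(-1.378125)≈-2.129688; next y=-1/10·0.253125+3/4·(-2.129688)≈-1.622578
n=3: y≈-1.622578, sp=-1, e=sp−y≈0.622578; I≈-1.505547, D=e−e_prev≈1.875703; u=1·0.622578+1/4·(-1.505547)+1/4·1.875703≈0.715117; next y=-1/10·(-1.622578)+3/4·0.715117≈0.698596
n=4: y≈0.698596, sp=-1, e=sp−y≈-1.698596; I≈-3.204143, D=e−e_prev≈-2.321174; u=1·(-1.698596)+1/4·(-3.204143)+1/4·(-2.321174)≈-3.079925; next y=-1/10·0.698596+3/4·(-3.079925)≈-2.379803
n=5: y≈-2.379803, sp=-1, e=sp−y≈1.379803; I≈-1.824339, D=e−e_prev≈3.078399; u=1·1.379803+1/4·(-1.824339)+1/4·3.078399≈1.693318; next y=-1/10·(-2.379803)+3/4·1.693318≈1.507969
n=6: y≈1.507969, sp=-1, e=sp−y≈-2.507969; I≈-4.332308, D=e−e_prev≈-3.887772; u=1·(-2.507969)+1/4·(-4.332308)+1/4·(-3.887772)≈-4.562989; next y=-1/10·1.507969+3/4·(-4.562989)≈-3.573039
n=7: y≈-3.573039, sp=-1, e=sp−y≈2.573039; I≈-1.759270, D=e−e_prev≈5.081007; u=1·2.573039+1/4·(-1.759270)+1/4·5.081007≈3.403473; next y=-1/10·(-3.573039)+3/4·3.403473≈2.909909
n=8: y≈2.909909, sp=-1, e=sp−y≈-3.909909; I≈-5.669178, D=e−e_prev≈-6.482947; u=1·(-3.909909)+1/4·(-5.669178)+1/4·(-6.482947)≈-6.947940; next y=-1/10·2.909909+3/4·(-6.947940)≈-5.501946
n=9: y≈-5.501946, sp=-1, e=sp−y≈4.501946; I≈-1.167232, D=e−e_prev≈8.411854; u=1·4.501946+1/4·(-1.167232)+1/4·8.411854≈6.313101; next y=-1/10·(-5.501946)+3/4·6.313101≈5.285021
n=10: y≈5.285021, sp=-1, e=sp−y≈-6.285021; I≈-7.452253, D=e−e_prev≈-10.786966; u=1·(-6.285021)+1/4·(-7.452253)+1/4·(-10.786966)≈-10.844825; next y=-1/10·5.285021+3/4·(-10.844825)≈-8.662121
n=11: y≈-8.662121, sp=-1, e=sp−y≈7.662121; I≈0.209868, D=e−e_prev≈13.947142; u=1·7.662121+1/4·0.209868+1/4·13.947142≈11.201374; next y=-1/10·(-8.662121)+3/4·11.201374≈9.267242
n=12: y≈9.267242, sp=-1, e=sp−y≈-10.267242; I≈-10.057374, D=e−e_prev≈-17.929364; u=1·(-10.267242)+1/4·(-10.057374)+1/4·(-17.929364)≈-17.263927; next y=-1/10·9.267242+3/4·(-17.263927)≈-13.874669
n=13: y≈-13.874669, sp=-1, e=sp−y≈12.874669; I≈2.817295, D=e−e_prev≈23.141912; u=1·12.874669+1/4·2.817295+1/4·23.141912≈19.364471; next y=-1/10·(-13.874669)+3/4·19.364471≈15.910820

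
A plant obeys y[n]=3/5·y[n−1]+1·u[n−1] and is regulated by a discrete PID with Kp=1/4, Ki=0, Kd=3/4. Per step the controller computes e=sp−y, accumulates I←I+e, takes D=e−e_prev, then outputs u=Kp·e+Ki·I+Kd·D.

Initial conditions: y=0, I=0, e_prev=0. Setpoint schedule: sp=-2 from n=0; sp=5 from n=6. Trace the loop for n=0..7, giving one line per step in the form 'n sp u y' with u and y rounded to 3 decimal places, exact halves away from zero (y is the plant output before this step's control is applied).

0 -2 -2.000 0.000
1 -2 1.500 -2.000
2 -2 -2.300 0.300
3 -2 1.845 -2.120
4 -2 -2.663 0.573
5 -2 2.249 -2.319
6 5 3.903 0.857
7 5 -2.525 4.418

(exact arithmetic carried between steps; '≈' marks a value shown rounded to 6 d.p. or computed from one; I and e_prev carry over from the previous line; the table rounds u and y to 3 d.p., halves away from zero)
n=0: y=0, sp=-2, e=sp−y=-2; I=-2, D=e−e_prev=-2; u=1/4·(-2)+0·(-2)+3/4·(-2)=-2; next y=3/5·0+1·(-2)=-2
n=1: y=-2, sp=-2, e=sp−y=0; I=-2, D=e−e_prev=2; u=1/4·0+0·(-2)+3/4·2=1.5; next y=3/5·(-2)+1·1.5=0.3
n=2: y=0.3, sp=-2, e=sp−y=-2.3; I=-4.3, D=e−e_prev=-2.3; u=1/4·(-2.3)+0·(-4.3)+3/4·(-2.3)=-2.3; next y=3/5·0.3+1·(-2.3)=-2.12
n=3: y=-2.12, sp=-2, e=sp−y=0.12; I=-4.18, D=e−e_prev=2.42; u=1/4·0.12+0·(-4.18)+3/4·2.42=1.845; next y=3/5·(-2.12)+1·1.845=0.573
n=4: y=0.573, sp=-2, e=sp−y=-2.573; I=-6.753, D=e−e_prev=-2.693; u=1/4·(-2.573)+0·(-6.753)+3/4·(-2.693)=-2.663; next y=3/5·0.573+1·(-2.663)=-2.3192
n=5: y=-2.3192, sp=-2, e=sp−y=0.3192; I=-6.4338, D=e−e_prev=2.8922; u=1/4·0.3192+0·(-6.4338)+3/4·2.8922=2.24895; next y=3/5·(-2.3192)+1·2.24895=0.85743
n=6: y=0.85743, sp=5, e=sp−y=4.14257; I=-2.29123, D=e−e_prev=3.82337; u=1/4·4.14257+0·(-2.29123)+3/4·3.82337=3.90317; next y=3/5·0.85743+1·3.90317=4.417628
n=7: y=4.417628, sp=5, e=sp−y=0.582372; I=-1.708858, D=e−e_prev=-3.560198; u=1/4·0.582372+0·(-1.708858)+3/4·(-3.560198)≈-2.524556; next y=3/5·4.417628+1·(-2.524556)≈0.126021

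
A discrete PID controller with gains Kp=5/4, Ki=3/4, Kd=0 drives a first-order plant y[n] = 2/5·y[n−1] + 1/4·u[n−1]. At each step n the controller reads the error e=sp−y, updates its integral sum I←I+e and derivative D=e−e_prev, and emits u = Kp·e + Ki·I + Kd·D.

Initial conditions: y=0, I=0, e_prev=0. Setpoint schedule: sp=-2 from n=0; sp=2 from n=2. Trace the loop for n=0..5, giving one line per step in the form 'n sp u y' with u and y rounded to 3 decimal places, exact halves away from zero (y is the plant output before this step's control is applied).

(exact arithmetic carried between steps; '≈' marks a value shown rounded to 6 d.p. or computed from one; I and e_prev carry over from the previous line; the table rounds u and y to 3 d.p., halves away from zero)
n=0: y=0, sp=-2, e=sp−y=-2; I=-2, D=e−e_prev=-2; u=5/4·(-2)+3/4·(-2)+0·(-2)=-4; next y=2/5·0+1/4·(-4)=-1
n=1: y=-1, sp=-2, e=sp−y=-1; I=-3, D=e−e_prev=1; u=5/4·(-1)+3/4·(-3)+0·1=-3.5; next y=2/5·(-1)+1/4·(-3.5)=-1.275
n=2: y=-1.275, sp=2, e=sp−y=3.275; I=0.275, D=e−e_prev=4.275; u=5/4·3.275+3/4·0.275+0·4.275=4.3; next y=2/5·(-1.275)+1/4·4.3=0.565
n=3: y=0.565, sp=2, e=sp−y=1.435; I=1.71, D=e−e_prev=-1.84; u=5/4·1.435+3/4·1.71+0·(-1.84)=3.07625; next y=2/5·0.565+1/4·3.07625≈0.995063
n=4: y≈0.995063, sp=2, e=sp−y≈1.004938; I≈2.714938, D=e−e_prev≈-0.430063; u=5/4·1.004938+3/4·2.714938+0·(-0.430063)≈3.292375; next y=2/5·0.995063+1/4·3.292375≈1.221119
n=5: y≈1.221119, sp=2, e=sp−y≈0.778881; I≈3.493819, D=e−e_prev≈-0.226056; u=5/4·0.778881+3/4·3.493819+0·(-0.226056)≈3.593966; next y=2/5·1.221119+1/4·3.593966≈1.386939

0 -2 -4.000 0.000
1 -2 -3.500 -1.000
2 2 4.300 -1.275
3 2 3.076 0.565
4 2 3.292 0.995
5 2 3.594 1.221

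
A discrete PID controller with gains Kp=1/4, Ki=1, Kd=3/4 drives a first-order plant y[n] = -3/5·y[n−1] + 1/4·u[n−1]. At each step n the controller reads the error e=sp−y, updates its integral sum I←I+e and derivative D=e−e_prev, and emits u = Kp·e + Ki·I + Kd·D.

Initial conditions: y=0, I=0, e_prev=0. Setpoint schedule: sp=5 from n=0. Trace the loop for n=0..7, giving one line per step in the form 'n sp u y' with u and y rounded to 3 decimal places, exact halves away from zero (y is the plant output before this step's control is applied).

(exact arithmetic carried between steps; '≈' marks a value shown rounded to 6 d.p. or computed from one; I and e_prev carry over from the previous line; the table rounds u and y to 3 d.p., halves away from zero)
n=0: y=0, sp=5, e=sp−y=5; I=5, D=e−e_prev=5; u=1/4·5+1·5+3/4·5=10; next y=-3/5·0+1/4·10=2.5
n=1: y=2.5, sp=5, e=sp−y=2.5; I=7.5, D=e−e_prev=-2.5; u=1/4·2.5+1·7.5+3/4·(-2.5)=6.25; next y=-3/5·2.5+1/4·6.25=0.0625
n=2: y=0.0625, sp=5, e=sp−y=4.9375; I=12.4375, D=e−e_prev=2.4375; u=1/4·4.9375+1·12.4375+3/4·2.4375=15.5; next y=-3/5·0.0625+1/4·15.5=3.8375
n=3: y=3.8375, sp=5, e=sp−y=1.1625; I=13.6, D=e−e_prev=-3.775; u=1/4·1.1625+1·13.6+3/4·(-3.775)=11.059375; next y=-3/5·3.8375+1/4·11.059375≈0.462344
n=4: y≈0.462344, sp=5, e=sp−y≈4.537656; I≈18.137656, D=e−e_prev≈3.375156; u=1/4·4.537656+1·18.137656+3/4·3.375156≈21.803438; next y=-3/5·0.462344+1/4·21.803438≈5.173453
n=5: y≈5.173453, sp=5, e=sp−y≈-0.173453; I≈17.964203, D=e−e_prev≈-4.711109; u=1/4·(-0.173453)+1·17.964203+3/4·(-4.711109)≈14.387508; next y=-3/5·5.173453+1/4·14.387508≈0.492805
n=6: y≈0.492805, sp=5, e=sp−y≈4.507195; I≈22.471398, D=e−e_prev≈4.680648; u=1/4·4.507195+1·22.471398+3/4·4.680648≈27.108683; next y=-3/5·0.492805+1/4·27.108683≈6.481488
n=7: y≈6.481488, sp=5, e=sp−y≈-1.481488; I≈20.989910, D=e−e_prev≈-5.988683; u=1/4·(-1.481488)+1·20.989910+3/4·(-5.988683)≈16.128027; next y=-3/5·6.481488+1/4·16.128027≈0.143114

0 5 10.000 0.000
1 5 6.250 2.500
2 5 15.500 0.063
3 5 11.059 3.838
4 5 21.803 0.462
5 5 14.388 5.173
6 5 27.109 0.493
7 5 16.128 6.481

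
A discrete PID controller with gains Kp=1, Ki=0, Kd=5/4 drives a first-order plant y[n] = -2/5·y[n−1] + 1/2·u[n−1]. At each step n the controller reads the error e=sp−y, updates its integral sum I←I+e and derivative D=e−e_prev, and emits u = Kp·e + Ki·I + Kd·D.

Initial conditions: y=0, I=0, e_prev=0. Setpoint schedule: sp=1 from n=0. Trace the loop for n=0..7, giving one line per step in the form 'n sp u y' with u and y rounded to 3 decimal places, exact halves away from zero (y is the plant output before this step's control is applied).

0 1 2.250 0.000
1 1 -1.531 1.125
2 1 5.141 -1.216
3 1 -7.398 3.057
4 1 15.895 -4.922
5 1 -27.463 9.916
6 1 53.216 -17.698
7 1 -96.918 33.687

(exact arithmetic carried between steps; '≈' marks a value shown rounded to 6 d.p. or computed from one; I and e_prev carry over from the previous line; the table rounds u and y to 3 d.p., halves away from zero)
n=0: y=0, sp=1, e=sp−y=1; I=1, D=e−e_prev=1; u=1·1+0·1+5/4·1=2.25; next y=-2/5·0+1/2·2.25=1.125
n=1: y=1.125, sp=1, e=sp−y=-0.125; I=0.875, D=e−e_prev=-1.125; u=1·(-0.125)+0·0.875+5/4·(-1.125)=-1.53125; next y=-2/5·1.125+1/2·(-1.53125)=-1.215625
n=2: y=-1.215625, sp=1, e=sp−y=2.215625; I=3.090625, D=e−e_prev=2.340625; u=1·2.215625+0·3.090625+5/4·2.340625≈5.141406; next y=-2/5·(-1.215625)+1/2·5.141406≈3.056953
n=3: y≈3.056953, sp=1, e=sp−y≈-2.056953; I≈1.033672, D=e−e_prev≈-4.272578; u=1·(-2.056953)+0·1.033672+5/4·(-4.272578)≈-7.397676; next y=-2/5·3.056953+1/2·(-7.397676)≈-4.921619
n=4: y≈-4.921619, sp=1, e=sp−y≈5.921619; I≈6.955291, D=e−e_prev≈7.978572; u=1·5.921619+0·6.955291+5/4·7.978572≈15.894834; next y=-2/5·(-4.921619)+1/2·15.894834≈9.916065
n=5: y≈9.916065, sp=1, e=sp−y≈-8.916065; I≈-1.960774, D=e−e_prev≈-14.837684; u=1·(-8.916065)+0·(-1.960774)+5/4·(-14.837684)≈-27.463170; next y=-2/5·9.916065+1/2·(-27.463170)≈-17.698011
n=6: y≈-17.698011, sp=1, e=sp−y≈18.698011; I≈16.737237, D=e−e_prev≈27.614076; u=1·18.698011+0·16.737237+5/4·27.614076≈53.215606; next y=-2/5·(-17.698011)+1/2·53.215606≈33.687007
n=7: y≈33.687007, sp=1, e=sp−y≈-32.687007; I≈-15.949770, D=e−e_prev≈-51.385018; u=1·(-32.687007)+0·(-15.949770)+5/4·(-51.385018)≈-96.918280; next y=-2/5·33.687007+1/2·(-96.918280)≈-61.933943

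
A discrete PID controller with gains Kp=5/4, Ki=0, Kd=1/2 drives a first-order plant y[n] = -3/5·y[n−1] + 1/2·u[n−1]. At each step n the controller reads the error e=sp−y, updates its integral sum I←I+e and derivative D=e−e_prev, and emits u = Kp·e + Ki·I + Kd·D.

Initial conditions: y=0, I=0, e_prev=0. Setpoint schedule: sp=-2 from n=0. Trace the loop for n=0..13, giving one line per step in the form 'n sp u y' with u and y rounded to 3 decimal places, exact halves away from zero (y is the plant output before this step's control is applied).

(exact arithmetic carried between steps; '≈' marks a value shown rounded to 6 d.p. or computed from one; I and e_prev carry over from the previous line; the table rounds u and y to 3 d.p., halves away from zero)
n=0: y=0, sp=-2, e=sp−y=-2; I=-2, D=e−e_prev=-2; u=5/4·(-2)+0·(-2)+1/2·(-2)=-3.5; next y=-3/5·0+1/2·(-3.5)=-1.75
n=1: y=-1.75, sp=-2, e=sp−y=-0.25; I=-2.25, D=e−e_prev=1.75; u=5/4·(-0.25)+0·(-2.25)+1/2·1.75=0.5625; next y=-3/5·(-1.75)+1/2·0.5625=1.33125
n=2: y=1.33125, sp=-2, e=sp−y=-3.33125; I=-5.58125, D=e−e_prev=-3.08125; u=5/4·(-3.33125)+0·(-5.58125)+1/2·(-3.08125)≈-5.704688; next y=-3/5·1.33125+1/2·(-5.704688)≈-3.651094
n=3: y≈-3.651094, sp=-2, e=sp−y≈1.651094; I≈-3.930156, D=e−e_prev≈4.982344; u=5/4·1.651094+0·(-3.930156)+1/2·4.982344≈4.555039; next y=-3/5·(-3.651094)+1/2·4.555039≈4.468176
n=4: y≈4.468176, sp=-2, e=sp−y≈-6.468176; I≈-10.398332, D=e−e_prev≈-8.119270; u=5/4·(-6.468176)+0·(-10.398332)+1/2·(-8.119270)≈-12.144854; next y=-3/5·4.468176+1/2·(-12.144854)≈-8.753333
n=5: y≈-8.753333, sp=-2, e=sp−y≈6.753333; I≈-3.644999, D=e−e_prev≈13.221508; u=5/4·6.753333+0·(-3.644999)+1/2·13.221508≈15.052420; next y=-3/5·(-8.753333)+1/2·15.052420≈12.778210
n=6: y≈12.778210, sp=-2, e=sp−y≈-14.778210; I≈-18.423209, D=e−e_prev≈-21.531542; u=5/4·(-14.778210)+0·(-18.423209)+1/2·(-21.531542)≈-29.238533; next y=-3/5·12.778210+1/2·(-29.238533)≈-22.286192
n=7: y≈-22.286192, sp=-2, e=sp−y≈20.286192; I≈1.862983, D=e−e_prev≈35.064402; u=5/4·20.286192+0·1.862983+1/2·35.064402≈42.889942; next y=-3/5·(-22.286192)+1/2·42.889942≈34.816686
n=8: y≈34.816686, sp=-2, e=sp−y≈-36.816686; I≈-34.953703, D=e−e_prev≈-57.102879; u=5/4·(-36.816686)+0·(-34.953703)+1/2·(-57.102879)≈-74.572297; next y=-3/5·34.816686+1/2·(-74.572297)≈-58.176160
n=9: y≈-58.176160, sp=-2, e=sp−y≈56.176160; I≈21.222458, D=e−e_prev≈92.992847; u=5/4·56.176160+0·21.222458+1/2·92.992847≈116.716624; next y=-3/5·(-58.176160)+1/2·116.716624≈93.264008
n=10: y≈93.264008, sp=-2, e=sp−y≈-95.264008; I≈-74.041551, D=e−e_prev≈-151.440169; u=5/4·(-95.264008)+0·(-74.041551)+1/2·(-151.440169)≈-194.800095; next y=-3/5·93.264008+1/2·(-194.800095)≈-153.358452
n=11: y≈-153.358452, sp=-2, e=sp−y≈151.358452; I≈77.316902, D=e−e_prev≈246.622461; u=5/4·151.358452+0·77.316902+1/2·246.622461≈312.509296; next y=-3/5·(-153.358452)+1/2·312.509296≈248.269719
n=12: y≈248.269719, sp=-2, e=sp−y≈-250.269719; I≈-172.952818, D=e−e_prev≈-401.628172; u=5/4·(-250.269719)+0·(-172.952818)+1/2·(-401.628172)≈-513.651235; next y=-3/5·248.269719+1/2·(-513.651235)≈-405.787449
n=13: y≈-405.787449, sp=-2, e=sp−y≈403.787449; I≈230.834631, D=e−e_prev≈654.057168; u=5/4·403.787449+0·230.834631+1/2·654.057168≈831.762895; next y=-3/5·(-405.787449)+1/2·831.762895≈659.353917

0 -2 -3.500 0.000
1 -2 0.563 -1.750
2 -2 -5.705 1.331
3 -2 4.555 -3.651
4 -2 -12.145 4.468
5 -2 15.052 -8.753
6 -2 -29.239 12.778
7 -2 42.890 -22.286
8 -2 -74.572 34.817
9 -2 116.717 -58.176
10 -2 -194.800 93.264
11 -2 312.509 -153.358
12 -2 -513.651 248.270
13 -2 831.763 -405.787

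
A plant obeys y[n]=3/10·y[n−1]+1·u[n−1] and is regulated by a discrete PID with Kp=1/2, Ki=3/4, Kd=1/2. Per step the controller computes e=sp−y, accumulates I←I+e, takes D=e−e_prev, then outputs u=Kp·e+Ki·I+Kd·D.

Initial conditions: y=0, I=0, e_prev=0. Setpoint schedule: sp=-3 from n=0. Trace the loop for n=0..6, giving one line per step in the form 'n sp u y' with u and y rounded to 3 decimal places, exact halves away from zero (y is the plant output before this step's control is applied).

(exact arithmetic carried between steps; '≈' marks a value shown rounded to 6 d.p. or computed from one; I and e_prev carry over from the previous line; the table rounds u and y to 3 d.p., halves away from zero)
n=0: y=0, sp=-3, e=sp−y=-3; I=-3, D=e−e_prev=-3; u=1/2·(-3)+3/4·(-3)+1/2·(-3)=-5.25; next y=3/10·0+1·(-5.25)=-5.25
n=1: y=-5.25, sp=-3, e=sp−y=2.25; I=-0.75, D=e−e_prev=5.25; u=1/2·2.25+3/4·(-0.75)+1/2·5.25=3.1875; next y=3/10·(-5.25)+1·3.1875=1.6125
n=2: y=1.6125, sp=-3, e=sp−y=-4.6125; I=-5.3625, D=e−e_prev=-6.8625; u=1/2·(-4.6125)+3/4·(-5.3625)+1/2·(-6.8625)=-9.759375; next y=3/10·1.6125+1·(-9.759375)=-9.275625
n=3: y=-9.275625, sp=-3, e=sp−y=6.275625; I=0.913125, D=e−e_prev=10.888125; u=1/2·6.275625+3/4·0.913125+1/2·10.888125≈9.266719; next y=3/10·(-9.275625)+1·9.266719≈6.484031
n=4: y≈6.484031, sp=-3, e=sp−y≈-9.484031; I≈-8.570906, D=e−e_prev≈-15.759656; u=1/2·(-9.484031)+3/4·(-8.570906)+1/2·(-15.759656)≈-19.050023; next y=3/10·6.484031+1·(-19.050023)≈-17.104814
n=5: y≈-17.104814, sp=-3, e=sp−y≈14.104814; I≈5.533908, D=e−e_prev≈23.588845; u=1/2·14.104814+3/4·5.533908+1/2·23.588845≈22.997261; next y=3/10·(-17.104814)+1·22.997261≈17.865816
n=6: y≈17.865816, sp=-3, e=sp−y≈-20.865816; I≈-15.331909, D=e−e_prev≈-34.970630; u=1/2·(-20.865816)+3/4·(-15.331909)+1/2·(-34.970630)≈-39.417155; next y=3/10·17.865816+1·(-39.417155)≈-34.057410

0 -3 -5.250 0.000
1 -3 3.188 -5.250
2 -3 -9.759 1.613
3 -3 9.267 -9.276
4 -3 -19.050 6.484
5 -3 22.997 -17.105
6 -3 -39.417 17.866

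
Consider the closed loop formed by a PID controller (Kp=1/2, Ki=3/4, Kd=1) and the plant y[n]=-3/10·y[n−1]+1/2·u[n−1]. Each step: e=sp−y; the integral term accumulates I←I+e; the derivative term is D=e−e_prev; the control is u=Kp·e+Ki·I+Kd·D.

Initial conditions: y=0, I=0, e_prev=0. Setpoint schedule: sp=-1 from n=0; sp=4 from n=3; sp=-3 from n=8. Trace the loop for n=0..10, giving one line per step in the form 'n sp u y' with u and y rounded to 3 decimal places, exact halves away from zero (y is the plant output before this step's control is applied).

0 -1 -2.250 0.000
1 -1 0.531 -1.125
2 -1 -4.388 0.603
3 4 14.088 -2.375
4 4 -11.905 7.757
5 4 31.491 -8.280
6 4 -34.981 18.229
7 4 73.530 -22.959
8 -3 -113.066 43.653
9 -3 180.440 -69.629
10 -3 -289.529 111.109

(exact arithmetic carried between steps; '≈' marks a value shown rounded to 6 d.p. or computed from one; I and e_prev carry over from the previous line; the table rounds u and y to 3 d.p., halves away from zero)
n=0: y=0, sp=-1, e=sp−y=-1; I=-1, D=e−e_prev=-1; u=1/2·(-1)+3/4·(-1)+1·(-1)=-2.25; next y=-3/10·0+1/2·(-2.25)=-1.125
n=1: y=-1.125, sp=-1, e=sp−y=0.125; I=-0.875, D=e−e_prev=1.125; u=1/2·0.125+3/4·(-0.875)+1·1.125=0.53125; next y=-3/10·(-1.125)+1/2·0.53125=0.603125
n=2: y=0.603125, sp=-1, e=sp−y=-1.603125; I=-2.478125, D=e−e_prev=-1.728125; u=1/2·(-1.603125)+3/4·(-2.478125)+1·(-1.728125)≈-4.388281; next y=-3/10·0.603125+1/2·(-4.388281)≈-2.375078
n=3: y≈-2.375078, sp=4, e=sp−y≈6.375078; I≈3.896953, D=e−e_prev≈7.978203; u=1/2·6.375078+3/4·3.896953+1·7.978203≈14.088457; next y=-3/10·(-2.375078)+1/2·14.088457≈7.756752
n=4: y≈7.756752, sp=4, e=sp−y≈-3.756752; I≈0.140201, D=e−e_prev≈-10.131830; u=1/2·(-3.756752)+3/4·0.140201+1·(-10.131830)≈-11.905055; next y=-3/10·7.756752+1/2·(-11.905055)≈-8.279553
n=5: y≈-8.279553, sp=4, e=sp−y≈12.279553; I≈12.419754, D=e−e_prev≈16.036305; u=1/2·12.279553+3/4·12.419754+1·16.036305≈31.490897; next y=-3/10·(-8.279553)+1/2·31.490897≈18.229315
n=6: y≈18.229315, sp=4, e=sp−y≈-14.229315; I≈-1.809560, D=e−e_prev≈-26.508868; u=1/2·(-14.229315)+3/4·(-1.809560)+1·(-26.508868)≈-34.980695; next y=-3/10·18.229315+1/2·(-34.980695)≈-22.959142
n=7: y≈-22.959142, sp=4, e=sp−y≈26.959142; I≈25.149582, D=e−e_prev≈41.188457; u=1/2·26.959142+3/4·25.149582+1·41.188457≈73.530214; next y=-3/10·(-22.959142)+1/2·73.530214≈43.652850
n=8: y≈43.652850, sp=-3, e=sp−y≈-46.652850; I≈-21.503268, D=e−e_prev≈-73.611992; u=1/2·(-46.652850)+3/4·(-21.503268)+1·(-73.611992)≈-113.065868; next y=-3/10·43.652850+1/2·(-113.065868)≈-69.628789
n=9: y≈-69.628789, sp=-3, e=sp−y≈66.628789; I≈45.125521, D=e−e_prev≈113.281639; u=1/2·66.628789+3/4·45.125521+1·113.281639≈180.440174; next y=-3/10·(-69.628789)+1/2·180.440174≈111.108723
n=10: y≈111.108723, sp=-3, e=sp−y≈-114.108723; I≈-68.983203, D=e−e_prev≈-180.737512; u=1/2·(-114.108723)+3/4·(-68.983203)+1·(-180.737512)≈-289.529276; next y=-3/10·111.108723+1/2·(-289.529276)≈-178.097255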